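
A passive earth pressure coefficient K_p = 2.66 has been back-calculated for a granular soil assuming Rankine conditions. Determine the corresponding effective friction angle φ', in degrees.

K_p = (1+sin φ)/(1−sin φ) ⇒ sin φ = (K_p − 1)/(K_p + 1) = 0.4536.
φ = arcsin(0.4536) = 26.97°.

27.0°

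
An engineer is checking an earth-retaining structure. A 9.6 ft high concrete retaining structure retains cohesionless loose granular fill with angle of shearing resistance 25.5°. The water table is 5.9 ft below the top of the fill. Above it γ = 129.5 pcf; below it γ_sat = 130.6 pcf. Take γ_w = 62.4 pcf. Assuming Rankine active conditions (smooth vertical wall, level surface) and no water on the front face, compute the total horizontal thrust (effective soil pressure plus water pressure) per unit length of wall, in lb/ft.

K_a = tan²(45° − φ/2) = 0.3981.
γ' = 130.6 − 62.4 = 68.20 pcf. Depth below WT = 3.7 ft.
σ'_h at WT = K_a γ d_w = 304.2 psf; at base = 304.2 + K_a γ' × 3.7 = 404.6 psf.
P₁ (0–5.9 ft) = ½×304.2×5.9 = 897.3. P₂ (5.9–9.6 ft) = ½(304.2+404.6)×3.7 = 1311.
P_w = ½ γ_w h₂² = 0.5×62.4×3.7² = 427.1. Total = 897.3+1311+427.1 = 2636 lb/ft.

2640 lb/ft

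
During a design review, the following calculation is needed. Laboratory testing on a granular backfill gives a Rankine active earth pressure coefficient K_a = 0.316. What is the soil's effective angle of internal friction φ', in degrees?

31.3°

K_a = tan²(45° − φ/2) ⇒ 45° − φ/2 = arctan(√0.316) = 29.34°.
φ = 2(45° − 29.34°) = 31.32°.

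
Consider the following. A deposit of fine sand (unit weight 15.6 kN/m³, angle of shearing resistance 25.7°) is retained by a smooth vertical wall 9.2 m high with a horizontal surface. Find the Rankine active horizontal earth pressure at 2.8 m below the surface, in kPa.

17.3 kPa

K_a = (1 − sin φ)/(1 + sin φ) = 0.3950.
σ_h = K_a γ z = 0.3950 × 15.6 × 2.8 = 17.25 kPa.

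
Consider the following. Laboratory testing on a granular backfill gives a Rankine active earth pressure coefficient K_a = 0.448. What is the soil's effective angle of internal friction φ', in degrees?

K_a = tan²(45° − φ/2) ⇒ 45° − φ/2 = arctan(√0.448) = 33.80°.
φ = 2(45° − 33.80°) = 22.41°.

22.4°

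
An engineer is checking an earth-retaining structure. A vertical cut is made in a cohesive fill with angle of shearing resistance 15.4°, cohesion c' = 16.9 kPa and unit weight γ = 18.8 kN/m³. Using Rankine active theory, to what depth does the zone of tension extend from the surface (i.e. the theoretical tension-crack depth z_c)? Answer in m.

2.36 m

K_a = tan²(45° − 15.4°/2) = 0.5803; √K_a = 0.7618.
The active pressure is zero where K_a γ z = 2c√K_a, so z_c = 2c/(γ√K_a) = 2×16.9/(18.8×0.7618) = 2.360 m.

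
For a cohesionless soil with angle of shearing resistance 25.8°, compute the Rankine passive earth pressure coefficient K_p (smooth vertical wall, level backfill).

2.54

K_p = (1 + sin φ)/(1 − sin φ) = tan²(45° + 25.8°/2) = 2.541.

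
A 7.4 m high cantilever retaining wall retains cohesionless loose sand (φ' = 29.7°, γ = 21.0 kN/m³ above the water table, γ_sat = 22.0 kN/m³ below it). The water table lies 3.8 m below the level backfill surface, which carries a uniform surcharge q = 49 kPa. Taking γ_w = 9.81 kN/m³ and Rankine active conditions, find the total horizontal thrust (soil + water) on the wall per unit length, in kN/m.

361 kN/m

K_a = tan²(45° − φ/2) = 0.3374.
γ' = 22.0 − 9.81 = 12.19 kN/m³. h₂ = H − d_w = 3.6 m.
σ'_h: at surface K_a·q = 16.53; at WT K_a(q+γd_w) = 43.45; at base K_a(q+γd_w+γ'h₂) = 58.26 kPa.
P₁ = ½(16.53+43.45)×3.8 = 114.0; P₂ = ½(43.45+58.26)×3.6 = 183.1; P_w = ½γ_w h₂² = 63.57.
Total = 114.0+183.1+63.57 = 360.6 kN/m.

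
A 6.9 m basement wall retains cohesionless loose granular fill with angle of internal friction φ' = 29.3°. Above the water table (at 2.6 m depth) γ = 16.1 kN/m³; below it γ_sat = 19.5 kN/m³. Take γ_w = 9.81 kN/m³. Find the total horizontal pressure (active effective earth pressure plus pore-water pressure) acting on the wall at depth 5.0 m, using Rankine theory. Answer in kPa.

45.9 kPa

K_a = (1 − sin φ)/(1 + sin φ) = 0.3428.
γ' = 19.5 − 9.81 = 9.690 kN/m³.
Effective vertical stress at 5.0 m: σ'_v = 16.1×2.6 + 9.690×2.40 = 65.12 kPa.
σ'_h = K_a σ'_v = 0.3428 × 65.12 = 22.32 kPa; u = γ_w × 2.40 = 23.54 kPa.
Total σ_h = 22.32 + 23.54 = 45.87 kPa.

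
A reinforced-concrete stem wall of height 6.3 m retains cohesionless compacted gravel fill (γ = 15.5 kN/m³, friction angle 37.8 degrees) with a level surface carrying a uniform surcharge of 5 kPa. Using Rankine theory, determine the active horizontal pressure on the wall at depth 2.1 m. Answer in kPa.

9.01 kPa

K_a = (1 − sin φ)/(1 + sin φ) = 0.2400.
σ_v = γz + q = 15.5 × 2.1 + 5 = 37.55 kPa.
σ_h = K_a σ_v = 0.2400 × 37.55 = 9.012 kPa.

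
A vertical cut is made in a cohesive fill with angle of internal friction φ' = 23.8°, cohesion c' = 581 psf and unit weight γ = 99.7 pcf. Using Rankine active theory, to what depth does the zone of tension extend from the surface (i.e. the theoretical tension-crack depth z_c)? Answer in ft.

K_a = tan²(45° − 23.8°/2) = 0.4250; √K_a = 0.6519.
The active pressure is zero where K_a γ z = 2c√K_a, so z_c = 2c/(γ√K_a) = 2×581/(99.7×0.6519) = 17.88 ft.

17.9 ft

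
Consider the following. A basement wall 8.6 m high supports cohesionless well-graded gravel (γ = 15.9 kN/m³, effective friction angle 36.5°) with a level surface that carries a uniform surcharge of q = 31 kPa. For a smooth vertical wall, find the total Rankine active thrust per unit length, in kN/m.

K_a = tan²(45° − φ/2) = 0.2541.
Soil triangle: ½ K_a γ H² = 0.5×0.2541×15.9×8.6² = 149.4 kN/m.
Surcharge rectangle: K_a q H = 0.2541×31×8.6 = 67.73 kN/m.
Total = 149.4 + 67.73 = 217.1 kN/m.

217 kN/m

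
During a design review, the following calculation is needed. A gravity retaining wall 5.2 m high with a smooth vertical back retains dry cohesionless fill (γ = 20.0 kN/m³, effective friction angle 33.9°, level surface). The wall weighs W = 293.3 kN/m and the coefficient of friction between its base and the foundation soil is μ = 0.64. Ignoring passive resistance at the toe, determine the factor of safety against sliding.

2.45

K_a = tan²(45° − 33.9°/2) = 0.2839.
P_a = ½K_aγH² = 0.5×0.2839×20.0×5.2² = 76.77 kN/m, acting at H/3 = 1.733 m above the base.
FS_sliding = μW / P_a = 0.64×293.3 / 76.77 = 2.445.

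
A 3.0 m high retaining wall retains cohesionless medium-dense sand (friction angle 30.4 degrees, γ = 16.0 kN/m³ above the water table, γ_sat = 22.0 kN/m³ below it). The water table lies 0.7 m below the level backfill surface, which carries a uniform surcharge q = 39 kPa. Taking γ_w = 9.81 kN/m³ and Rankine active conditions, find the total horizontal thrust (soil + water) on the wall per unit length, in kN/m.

84.6 kN/m

K_a = tan²(45° − φ/2) = 0.3280.
γ' = 22.0 − 9.81 = 12.19 kN/m³. h₂ = H − d_w = 2.3 m.
σ'_h: at surface K_a·q = 12.79; at WT K_a(q+γd_w) = 16.47; at base K_a(q+γd_w+γ'h₂) = 25.66 kPa.
P₁ = ½(12.79+16.47)×0.7 = 10.24; P₂ = ½(16.47+25.66)×2.3 = 48.45; P_w = ½γ_w h₂² = 25.95.
Total = 10.24+48.45+25.95 = 84.63 kN/m.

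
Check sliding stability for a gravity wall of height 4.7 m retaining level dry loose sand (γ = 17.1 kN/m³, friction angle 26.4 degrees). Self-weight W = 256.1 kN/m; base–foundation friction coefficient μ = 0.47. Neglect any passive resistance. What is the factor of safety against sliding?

K_a = tan²(45° − 26.4°/2) = 0.3844.
P_a = ½K_aγH² = 0.5×0.3844×17.1×4.7² = 72.61 kN/m, acting at H/3 = 1.567 m above the base.
FS_sliding = μW / P_a = 0.47×256.1 / 72.61 = 1.658.

1.66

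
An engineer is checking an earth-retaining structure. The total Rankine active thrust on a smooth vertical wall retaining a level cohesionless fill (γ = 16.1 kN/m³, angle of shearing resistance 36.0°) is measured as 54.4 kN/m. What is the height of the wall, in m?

K_a = 0.2596. P_a = ½ K_a γ H² ⇒ H = √(2P_a/(K_a γ)).
H = √(2×54.4/(0.2596×16.1)) = 5.102 m.

5.10 m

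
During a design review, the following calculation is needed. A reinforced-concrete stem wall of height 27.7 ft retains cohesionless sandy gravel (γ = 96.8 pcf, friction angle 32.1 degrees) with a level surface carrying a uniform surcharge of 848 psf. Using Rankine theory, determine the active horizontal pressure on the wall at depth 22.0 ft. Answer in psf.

911 psf

K_a = (1 − sin φ)/(1 + sin φ) = 0.3060.
σ_v = γz + q = 96.8 × 22.0 + 848 = 2978 psf.
σ_h = K_a σ_v = 0.3060 × 2978 = 911.1 psf.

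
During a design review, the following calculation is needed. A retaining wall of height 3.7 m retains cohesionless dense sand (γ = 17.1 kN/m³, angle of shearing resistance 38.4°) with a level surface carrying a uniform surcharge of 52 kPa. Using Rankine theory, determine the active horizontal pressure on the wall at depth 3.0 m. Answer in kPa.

24.1 kPa

K_a = (1 − sin φ)/(1 + sin φ) = 0.2337.
σ_v = γz + q = 17.1 × 3.0 + 52 = 103.3 kPa.
σ_h = K_a σ_v = 0.2337 × 103.3 = 24.14 kPa.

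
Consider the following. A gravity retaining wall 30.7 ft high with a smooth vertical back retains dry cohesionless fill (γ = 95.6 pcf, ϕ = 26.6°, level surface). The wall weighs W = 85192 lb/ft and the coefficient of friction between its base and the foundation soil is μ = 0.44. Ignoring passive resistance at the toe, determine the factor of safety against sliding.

2.18

K_a = tan²(45° − 26.6°/2) = 0.3814.
P_a = ½K_aγH² = 0.5×0.3814×95.6×30.7² = 17180 lb/ft, acting at H/3 = 10.23 ft above the base.
FS_sliding = μW / P_a = 0.44×85192 / 17180 = 2.181.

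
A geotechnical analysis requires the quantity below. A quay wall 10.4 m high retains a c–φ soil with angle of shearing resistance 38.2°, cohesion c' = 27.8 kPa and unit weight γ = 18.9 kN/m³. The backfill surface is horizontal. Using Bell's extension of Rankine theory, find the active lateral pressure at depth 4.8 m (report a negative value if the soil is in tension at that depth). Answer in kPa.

K_a = (1 − sin φ)/(1 + sin φ) = 0.2358.
σ_a = K_a γ z − 2c√K_a = 0.2358×18.9×4.8 − 2×27.8×0.4856 = -5.608 kPa.

-5.61 kPa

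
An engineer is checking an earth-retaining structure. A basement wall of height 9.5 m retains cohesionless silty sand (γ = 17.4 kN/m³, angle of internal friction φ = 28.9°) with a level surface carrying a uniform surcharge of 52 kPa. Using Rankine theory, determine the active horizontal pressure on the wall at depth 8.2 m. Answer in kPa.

67.8 kPa

K_a = (1 − sin φ)/(1 + sin φ) = 0.3484.
σ_v = γz + q = 17.4 × 8.2 + 52 = 194.7 kPa.
σ_h = K_a σ_v = 0.3484 × 194.7 = 67.82 kPa.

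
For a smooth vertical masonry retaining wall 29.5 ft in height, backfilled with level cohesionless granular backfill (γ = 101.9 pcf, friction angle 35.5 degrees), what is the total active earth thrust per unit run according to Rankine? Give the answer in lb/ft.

K_a = tan²(45° − φ/2) = 0.2653.
P_a = ½ K_a γ H² = 0.5 × 0.2653 × 101.9 × 29.5² = 11760 lb/ft.

11800 lb/ft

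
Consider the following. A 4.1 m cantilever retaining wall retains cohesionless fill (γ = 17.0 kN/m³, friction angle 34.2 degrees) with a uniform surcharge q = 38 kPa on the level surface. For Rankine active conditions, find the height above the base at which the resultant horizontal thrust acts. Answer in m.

K_a = 0.2803.
Triangular part P₁ = ½K_aγH² = 40.06 at H/3 = 1.367 m; rectangular part P₂ = K_a q H = 43.68 at H/2 = 2.050 m.
ȳ = (P₁·1.367 + P₂·2.050)/(P₁+P₂) = 1.723 m.

1.72 m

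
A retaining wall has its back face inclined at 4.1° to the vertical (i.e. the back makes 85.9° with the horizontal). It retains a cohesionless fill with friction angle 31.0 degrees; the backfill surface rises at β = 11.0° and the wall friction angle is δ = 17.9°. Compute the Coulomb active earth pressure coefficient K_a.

K_a = sin²(α+φ) / [sin²α · sin(α−δ) · (1 + √{sin(φ+δ)sin(φ−β) / (sin(α−δ)sin(α+β))})²].
With α = 85.9°, φ = 31.0°, δ = 17.9°, β = 11.0°: K_a = 0.3687.

0.369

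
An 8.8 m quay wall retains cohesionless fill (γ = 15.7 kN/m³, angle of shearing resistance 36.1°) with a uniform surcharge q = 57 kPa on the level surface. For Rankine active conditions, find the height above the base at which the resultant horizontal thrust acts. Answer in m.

3.60 m

K_a = 0.2585.
Triangular part P₁ = ½K_aγH² = 157.1 at H/3 = 2.933 m; rectangular part P₂ = K_a q H = 129.7 at H/2 = 4.400 m.
ȳ = (P₁·2.933 + P₂·4.400)/(P₁+P₂) = 3.596 m.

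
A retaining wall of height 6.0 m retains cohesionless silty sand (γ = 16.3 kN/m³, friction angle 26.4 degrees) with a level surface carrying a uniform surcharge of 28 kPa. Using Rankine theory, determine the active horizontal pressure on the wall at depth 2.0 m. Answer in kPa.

K_a = (1 − sin φ)/(1 + sin φ) = 0.3844.
σ_v = γz + q = 16.3 × 2.0 + 28 = 60.60 kPa.
σ_h = K_a σ_v = 0.3844 × 60.60 = 23.30 kPa.

23.3 kPa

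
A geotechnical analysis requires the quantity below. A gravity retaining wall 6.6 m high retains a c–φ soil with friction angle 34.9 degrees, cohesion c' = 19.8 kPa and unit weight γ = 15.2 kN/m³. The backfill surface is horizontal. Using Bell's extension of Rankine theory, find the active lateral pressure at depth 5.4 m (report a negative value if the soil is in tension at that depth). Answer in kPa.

1.68 kPa

K_a = (1 − sin φ)/(1 + sin φ) = 0.2721.
σ_a = K_a γ z − 2c√K_a = 0.2721×15.2×5.4 − 2×19.8×0.5217 = 1.679 kPa.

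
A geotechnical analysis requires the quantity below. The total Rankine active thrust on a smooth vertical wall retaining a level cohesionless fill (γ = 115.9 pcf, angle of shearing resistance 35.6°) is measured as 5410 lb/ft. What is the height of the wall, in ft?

K_a = 0.2641. P_a = ½ K_a γ H² ⇒ H = √(2P_a/(K_a γ)).
H = √(2×5410/(0.2641×115.9)) = 18.80 ft.

18.8 ft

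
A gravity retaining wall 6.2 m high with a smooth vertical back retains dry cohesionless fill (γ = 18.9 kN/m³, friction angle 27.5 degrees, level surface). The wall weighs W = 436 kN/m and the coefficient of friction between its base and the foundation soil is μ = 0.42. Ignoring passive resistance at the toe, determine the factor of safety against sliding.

1.37

K_a = tan²(45° − 27.5°/2) = 0.3682.
P_a = ½K_aγH² = 0.5×0.3682×18.9×6.2² = 133.8 kN/m, acting at H/3 = 2.067 m above the base.
FS_sliding = μW / P_a = 0.42×436 / 133.8 = 1.369.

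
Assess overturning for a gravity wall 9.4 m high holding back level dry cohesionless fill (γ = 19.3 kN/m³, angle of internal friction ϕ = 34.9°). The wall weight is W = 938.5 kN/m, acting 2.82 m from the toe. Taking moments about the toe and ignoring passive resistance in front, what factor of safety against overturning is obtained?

3.64

K_a = tan²(45° − 34.9°/2) = 0.2721.
P_a = ½K_aγH² = 0.5×0.2721×19.3×9.4² = 232.1 kN/m, acting at H/3 = 3.133 m above the base.
Overturning moment M_o = P_a × H/3 = 232.1 × 3.133 = 727.1.
Resisting moment M_r = W × 2.82 = 938.5 × 2.82 = 2647.
FS_overturning = M_r/M_o = 2647/727.1 = 3.640.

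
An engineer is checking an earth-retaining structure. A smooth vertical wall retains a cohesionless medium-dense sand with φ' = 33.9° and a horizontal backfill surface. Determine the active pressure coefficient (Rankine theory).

K_a = (1 − sin φ)/(1 + sin φ) = (1 − sin 33.9°)/(1 + sin 33.9°) = 0.2839.

0.284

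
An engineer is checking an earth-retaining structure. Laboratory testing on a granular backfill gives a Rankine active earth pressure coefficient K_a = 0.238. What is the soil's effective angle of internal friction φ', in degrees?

K_a = tan²(45° − φ/2) ⇒ 45° − φ/2 = arctan(√0.238) = 26.01°.
φ = 2(45° − 26.01°) = 37.99°.

38.0°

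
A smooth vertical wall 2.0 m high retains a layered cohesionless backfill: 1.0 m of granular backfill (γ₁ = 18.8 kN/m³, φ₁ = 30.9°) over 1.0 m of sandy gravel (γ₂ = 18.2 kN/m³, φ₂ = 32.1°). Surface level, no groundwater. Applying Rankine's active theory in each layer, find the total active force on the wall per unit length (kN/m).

11.6 kN/m

K_a1 = tan²(45°−30.9°/2) = 0.3214; K_a2 = tan²(45°−32.1°/2) = 0.3060.
Layer 1: σ at base = K_a1 γ₁ h₁ = 6.042 kPa; P₁ = ½×6.042×1.0 = 3.021.
Layer 2: σ_v at top = γ₁h₁ = 18.80; σ_h top = K_a2×18.80 = 5.753; σ_h base = K_a2×(18.80+18.2×1.0) = 11.32.
P₂ = ½(5.753+11.32)×1.0 = 8.537. Total P_a = 3.021+8.537 = 11.56 kN/m.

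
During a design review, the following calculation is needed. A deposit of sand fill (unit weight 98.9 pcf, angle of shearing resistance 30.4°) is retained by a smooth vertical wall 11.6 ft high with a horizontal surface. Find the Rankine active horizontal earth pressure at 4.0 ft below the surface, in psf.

130 psf

K_a = (1 − sin φ)/(1 + sin φ) = 0.3280.
σ_h = K_a γ z = 0.3280 × 98.9 × 4.0 = 129.8 psf.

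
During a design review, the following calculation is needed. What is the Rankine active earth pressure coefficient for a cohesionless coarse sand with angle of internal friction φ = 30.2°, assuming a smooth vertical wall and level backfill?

K_a = (1 − sin φ)/(1 + sin φ) = (1 − sin 30.2°)/(1 + sin 30.2°) = 0.3307.

0.331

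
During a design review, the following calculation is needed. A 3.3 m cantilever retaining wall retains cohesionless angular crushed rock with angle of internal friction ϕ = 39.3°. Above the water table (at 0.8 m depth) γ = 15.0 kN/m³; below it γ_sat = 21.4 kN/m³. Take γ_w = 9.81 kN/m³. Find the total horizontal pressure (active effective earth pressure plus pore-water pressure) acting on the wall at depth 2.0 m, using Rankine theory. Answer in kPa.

K_a = (1 − sin φ)/(1 + sin φ) = 0.2245.
γ' = 21.4 − 9.81 = 11.59 kN/m³.
Effective vertical stress at 2.0 m: σ'_v = 15.0×0.8 + 11.59×1.20 = 25.91 kPa.
σ'_h = K_a σ'_v = 0.2245 × 25.91 = 5.815 kPa; u = γ_w × 1.20 = 11.77 kPa.
Total σ_h = 5.815 + 11.77 = 17.59 kPa.

17.6 kPa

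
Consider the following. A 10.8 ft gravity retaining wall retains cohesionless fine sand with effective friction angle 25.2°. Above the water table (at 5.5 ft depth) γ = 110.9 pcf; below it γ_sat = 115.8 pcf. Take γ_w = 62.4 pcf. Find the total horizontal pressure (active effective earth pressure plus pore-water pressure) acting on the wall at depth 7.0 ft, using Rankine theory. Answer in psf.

372 psf

K_a = (1 − sin φ)/(1 + sin φ) = 0.4027.
γ' = 115.8 − 62.4 = 53.40 pcf.
Effective vertical stress at 7.0 ft: σ'_v = 110.9×5.5 + 53.40×1.50 = 690.1 psf.
σ'_h = K_a σ'_v = 0.4027 × 690.1 = 277.9 psf; u = γ_w × 1.50 = 93.60 psf.
Total σ_h = 277.9 + 93.60 = 371.5 psf.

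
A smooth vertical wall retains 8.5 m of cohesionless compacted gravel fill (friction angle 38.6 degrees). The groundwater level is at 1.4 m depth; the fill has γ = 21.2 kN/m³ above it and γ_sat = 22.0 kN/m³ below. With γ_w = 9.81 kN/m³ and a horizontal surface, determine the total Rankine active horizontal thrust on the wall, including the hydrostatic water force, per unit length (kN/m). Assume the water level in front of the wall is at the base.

372 kN/m

K_a = tan²(45° − φ/2) = 0.2316.
γ' = 22.0 − 9.81 = 12.19 kN/m³. Depth below WT = 7.1 m.
σ'_h at WT = K_a γ d_w = 6.874 kPa; at base = 6.874 + K_a γ' × 7.1 = 26.92 kPa.
P₁ (0–1.4 m) = ½×6.874×1.4 = 4.812. P₂ (1.4–8.5 m) = ½(6.874+26.92)×7.1 = 120.0.
P_w = ½ γ_w h₂² = 0.5×9.81×7.1² = 247.3. Total = 4.812+120.0+247.3 = 372.0 kN/m.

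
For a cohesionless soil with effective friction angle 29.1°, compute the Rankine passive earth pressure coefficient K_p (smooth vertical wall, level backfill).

2.89

K_p = (1 + sin φ)/(1 − sin φ) = tan²(45° + 29.1°/2) = 2.894.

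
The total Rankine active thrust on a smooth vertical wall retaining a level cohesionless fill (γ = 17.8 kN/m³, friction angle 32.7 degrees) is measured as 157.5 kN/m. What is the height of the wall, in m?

7.70 m

K_a = 0.2985. P_a = ½ K_a γ H² ⇒ H = √(2P_a/(K_a γ)).
H = √(2×157.5/(0.2985×17.8)) = 7.700 m.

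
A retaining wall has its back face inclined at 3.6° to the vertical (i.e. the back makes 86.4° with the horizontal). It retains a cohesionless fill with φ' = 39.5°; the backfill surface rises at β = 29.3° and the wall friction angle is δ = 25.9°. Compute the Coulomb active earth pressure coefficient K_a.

K_a = sin²(α+φ) / [sin²α · sin(α−δ) · (1 + √{sin(φ+δ)sin(φ−β) / (sin(α−δ)sin(α+β))})²].
With α = 86.4°, φ = 39.5°, δ = 25.9°, β = 29.3°: K_a = 0.3585.

0.358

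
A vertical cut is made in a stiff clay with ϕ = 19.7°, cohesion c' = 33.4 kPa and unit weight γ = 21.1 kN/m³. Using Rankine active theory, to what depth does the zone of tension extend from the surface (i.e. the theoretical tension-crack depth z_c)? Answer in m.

4.50 m

K_a = tan²(45° − 19.7°/2) = 0.4958; √K_a = 0.7041.
The active pressure is zero where K_a γ z = 2c√K_a, so z_c = 2c/(γ√K_a) = 2×33.4/(21.1×0.7041) = 4.496 m.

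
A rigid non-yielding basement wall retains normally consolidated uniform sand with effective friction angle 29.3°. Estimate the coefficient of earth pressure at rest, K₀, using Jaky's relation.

0.511

K₀ = 1 − sin φ' = 1 − sin 29.3° = 0.5106.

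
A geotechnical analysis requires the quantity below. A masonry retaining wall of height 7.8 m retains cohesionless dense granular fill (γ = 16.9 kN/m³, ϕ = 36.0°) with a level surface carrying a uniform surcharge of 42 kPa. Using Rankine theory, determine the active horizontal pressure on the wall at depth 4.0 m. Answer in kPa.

28.5 kPa

K_a = (1 − sin φ)/(1 + sin φ) = 0.2596.
σ_v = γz + q = 16.9 × 4.0 + 42 = 109.6 kPa.
σ_h = K_a σ_v = 0.2596 × 109.6 = 28.45 kPa.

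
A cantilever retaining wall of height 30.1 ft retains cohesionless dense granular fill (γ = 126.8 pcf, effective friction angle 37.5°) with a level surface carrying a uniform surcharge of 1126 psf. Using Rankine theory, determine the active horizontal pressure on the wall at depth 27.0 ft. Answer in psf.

1110 psf

K_a = (1 − sin φ)/(1 + sin φ) = 0.2432.
σ_v = γz + q = 126.8 × 27.0 + 1126 = 4550 psf.
σ_h = K_a σ_v = 0.2432 × 4550 = 1106 psf.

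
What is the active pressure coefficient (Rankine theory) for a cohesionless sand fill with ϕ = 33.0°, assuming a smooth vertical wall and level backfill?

K_a = (1 − sin φ)/(1 + sin φ) = (1 − sin 33.0°)/(1 + sin 33.0°) = 0.2948.

0.295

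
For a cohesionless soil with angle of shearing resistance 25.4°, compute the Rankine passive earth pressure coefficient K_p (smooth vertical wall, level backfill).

2.50

K_p = (1 + sin φ)/(1 − sin φ) = tan²(45° + 25.4°/2) = 2.502.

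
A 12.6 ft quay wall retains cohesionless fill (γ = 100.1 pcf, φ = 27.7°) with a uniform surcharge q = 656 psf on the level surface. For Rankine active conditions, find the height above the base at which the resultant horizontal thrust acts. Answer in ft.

5.27 ft

K_a = 0.3653.
Triangular part P₁ = ½K_aγH² = 2903 at H/3 = 4.200 ft; rectangular part P₂ = K_a q H = 3020 at H/2 = 6.300 ft.
ȳ = (P₁·4.200 + P₂·6.300)/(P₁+P₂) = 5.271 ft.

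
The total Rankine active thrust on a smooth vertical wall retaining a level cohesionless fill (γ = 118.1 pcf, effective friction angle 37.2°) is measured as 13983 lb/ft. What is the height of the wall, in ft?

K_a = 0.2464. P_a = ½ K_a γ H² ⇒ H = √(2P_a/(K_a γ)).
H = √(2×13983/(0.2464×118.1)) = 31.00 ft.

31.0 ft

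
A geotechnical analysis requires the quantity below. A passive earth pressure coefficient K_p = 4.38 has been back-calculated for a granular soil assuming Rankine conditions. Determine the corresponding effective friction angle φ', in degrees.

K_p = (1+sin φ)/(1−sin φ) ⇒ sin φ = (K_p − 1)/(K_p + 1) = 0.6283.
φ = arcsin(0.6283) = 38.92°.

38.9°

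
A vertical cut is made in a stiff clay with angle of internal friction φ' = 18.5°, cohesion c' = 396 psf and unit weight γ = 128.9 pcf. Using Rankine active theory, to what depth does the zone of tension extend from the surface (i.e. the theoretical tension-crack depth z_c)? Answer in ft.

8.53 ft

K_a = tan²(45° − 18.5°/2) = 0.5183; √K_a = 0.7199.
The active pressure is zero where K_a γ z = 2c√K_a, so z_c = 2c/(γ√K_a) = 2×396/(128.9×0.7199) = 8.535 ft.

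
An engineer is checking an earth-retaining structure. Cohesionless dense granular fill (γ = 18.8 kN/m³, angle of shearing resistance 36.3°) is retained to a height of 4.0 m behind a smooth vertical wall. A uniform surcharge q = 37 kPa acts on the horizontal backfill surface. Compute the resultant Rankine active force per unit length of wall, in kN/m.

76.5 kN/m

K_a = tan²(45° − φ/2) = 0.2563.
Soil triangle: ½ K_a γ H² = 0.5×0.2563×18.8×4.0² = 38.54 kN/m.
Surcharge rectangle: K_a q H = 0.2563×37×4.0 = 37.93 kN/m.
Total = 38.54 + 37.93 = 76.47 kN/m.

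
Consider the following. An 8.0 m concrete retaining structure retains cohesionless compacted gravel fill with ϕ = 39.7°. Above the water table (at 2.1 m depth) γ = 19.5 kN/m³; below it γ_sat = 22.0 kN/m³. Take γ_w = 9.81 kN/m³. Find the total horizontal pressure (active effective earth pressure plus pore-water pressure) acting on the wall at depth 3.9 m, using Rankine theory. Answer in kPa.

31.5 kPa

K_a = (1 − sin φ)/(1 + sin φ) = 0.2204.
γ' = 22.0 − 9.81 = 12.19 kN/m³.
Effective vertical stress at 3.9 m: σ'_v = 19.5×2.1 + 12.19×1.80 = 62.89 kPa.
σ'_h = K_a σ'_v = 0.2204 × 62.89 = 13.86 kPa; u = γ_w × 1.80 = 17.66 kPa.
Total σ_h = 13.86 + 17.66 = 31.52 kPa.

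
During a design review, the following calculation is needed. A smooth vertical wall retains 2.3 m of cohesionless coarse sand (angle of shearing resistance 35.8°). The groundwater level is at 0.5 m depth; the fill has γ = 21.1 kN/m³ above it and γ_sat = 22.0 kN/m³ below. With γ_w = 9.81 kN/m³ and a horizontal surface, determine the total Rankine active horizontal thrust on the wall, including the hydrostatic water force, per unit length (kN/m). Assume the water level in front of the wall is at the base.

26.7 kN/m

K_a = tan²(45° − φ/2) = 0.2619.
γ' = 22.0 − 9.81 = 12.19 kN/m³. Depth below WT = 1.8 m.
σ'_h at WT = K_a γ d_w = 2.763 kPa; at base = 2.763 + K_a γ' × 1.8 = 8.508 kPa.
P₁ (0–0.5 m) = ½×2.763×0.5 = 0.6907. P₂ (0.5–2.3 m) = ½(2.763+8.508)×1.8 = 10.14.
P_w = ½ γ_w h₂² = 0.5×9.81×1.8² = 15.89. Total = 0.6907+10.14+15.89 = 26.73 kN/m.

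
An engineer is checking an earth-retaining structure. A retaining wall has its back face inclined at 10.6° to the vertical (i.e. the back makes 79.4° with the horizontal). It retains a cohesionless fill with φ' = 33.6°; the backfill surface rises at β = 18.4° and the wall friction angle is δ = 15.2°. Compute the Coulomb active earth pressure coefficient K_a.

K_a = sin²(α+φ) / [sin²α · sin(α−δ) · (1 + √{sin(φ+δ)sin(φ−β) / (sin(α−δ)sin(α+β))})²].
With α = 79.4°, φ = 33.6°, δ = 15.2°, β = 18.4°: K_a = 0.4506.

0.451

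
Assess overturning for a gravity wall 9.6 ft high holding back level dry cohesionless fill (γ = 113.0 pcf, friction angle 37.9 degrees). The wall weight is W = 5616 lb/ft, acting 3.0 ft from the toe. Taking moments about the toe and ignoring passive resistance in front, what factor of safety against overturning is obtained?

4.23

K_a = tan²(45° − 37.9°/2) = 0.2389.
P_a = ½K_aγH² = 0.5×0.2389×113.0×9.6² = 1244 lb/ft, acting at H/3 = 3.200 ft above the base.
Overturning moment M_o = P_a × H/3 = 1244 × 3.200 = 3981.
Resisting moment M_r = W × 3.0 = 5616 × 3.0 = 16850.
FS_overturning = M_r/M_o = 16850/3981 = 4.232.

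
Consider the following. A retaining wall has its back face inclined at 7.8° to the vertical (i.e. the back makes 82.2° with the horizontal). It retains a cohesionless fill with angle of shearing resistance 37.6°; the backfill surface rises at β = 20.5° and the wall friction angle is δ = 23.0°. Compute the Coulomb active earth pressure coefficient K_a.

0.370

K_a = sin²(α+φ) / [sin²α · sin(α−δ) · (1 + √{sin(φ+δ)sin(φ−β) / (sin(α−δ)sin(α+β))})²].
With α = 82.2°, φ = 37.6°, δ = 23.0°, β = 20.5°: K_a = 0.3703.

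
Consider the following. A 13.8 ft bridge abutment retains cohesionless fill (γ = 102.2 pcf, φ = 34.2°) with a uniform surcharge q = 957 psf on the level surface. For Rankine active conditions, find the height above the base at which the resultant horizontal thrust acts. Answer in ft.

5.92 ft

K_a = 0.2803.
Triangular part P₁ = ½K_aγH² = 2728 at H/3 = 4.600 ft; rectangular part P₂ = K_a q H = 3702 at H/2 = 6.900 ft.
ȳ = (P₁·4.600 + P₂·6.900)/(P₁+P₂) = 5.924 ft.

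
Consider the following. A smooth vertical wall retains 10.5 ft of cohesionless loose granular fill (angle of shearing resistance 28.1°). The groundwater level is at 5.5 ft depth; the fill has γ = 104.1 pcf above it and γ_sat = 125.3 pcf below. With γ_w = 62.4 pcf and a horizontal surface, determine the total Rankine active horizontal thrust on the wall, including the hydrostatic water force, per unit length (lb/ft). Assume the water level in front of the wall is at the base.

K_a = tan²(45° − φ/2) = 0.3596.
γ' = 125.3 − 62.4 = 62.90 pcf. Depth below WT = 5.0 ft.
σ'_h at WT = K_a γ d_w = 205.9 psf; at base = 205.9 + K_a γ' × 5.0 = 319.0 psf.
P₁ (0–5.5 ft) = ½×205.9×5.5 = 566.2. P₂ (5.5–10.5 ft) = ½(205.9+319.0)×5.0 = 1312.
P_w = ½ γ_w h₂² = 0.5×62.4×5.0² = 780.0. Total = 566.2+1312+780.0 = 2658 lb/ft.

2660 lb/ft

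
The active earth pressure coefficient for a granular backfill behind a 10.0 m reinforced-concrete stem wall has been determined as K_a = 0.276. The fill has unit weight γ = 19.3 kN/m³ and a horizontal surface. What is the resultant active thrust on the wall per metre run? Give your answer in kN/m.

P = ½ K_a γ H² = 0.5 × 0.276 × 19.3 × 10.0² = 266.3 kN/m.

266 kN/m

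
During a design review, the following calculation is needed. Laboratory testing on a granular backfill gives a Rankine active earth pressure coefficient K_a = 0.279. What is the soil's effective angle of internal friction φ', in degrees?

34.3°

K_a = tan²(45° − φ/2) ⇒ 45° − φ/2 = arctan(√0.279) = 27.84°.
φ = 2(45° − 27.84°) = 34.31°.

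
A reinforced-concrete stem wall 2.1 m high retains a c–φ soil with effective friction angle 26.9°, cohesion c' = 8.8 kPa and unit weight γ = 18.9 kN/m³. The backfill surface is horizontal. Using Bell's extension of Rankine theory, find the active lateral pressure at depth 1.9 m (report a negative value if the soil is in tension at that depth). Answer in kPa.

K_a = (1 − sin φ)/(1 + sin φ) = 0.3770.
σ_a = K_a γ z − 2c√K_a = 0.3770×18.9×1.9 − 2×8.8×0.6140 = 2.732 kPa.

2.73 kPa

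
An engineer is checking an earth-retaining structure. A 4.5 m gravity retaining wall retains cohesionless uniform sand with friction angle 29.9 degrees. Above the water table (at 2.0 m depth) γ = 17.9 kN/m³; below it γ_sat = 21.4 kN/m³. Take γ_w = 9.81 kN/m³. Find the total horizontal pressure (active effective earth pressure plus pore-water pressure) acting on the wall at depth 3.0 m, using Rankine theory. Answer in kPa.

25.7 kPa

K_a = (1 − sin φ)/(1 + sin φ) = 0.3347.
γ' = 21.4 − 9.81 = 11.59 kN/m³.
Effective vertical stress at 3.0 m: σ'_v = 17.9×2.0 + 11.59×1.00 = 47.39 kPa.
σ'_h = K_a σ'_v = 0.3347 × 47.39 = 15.86 kPa; u = γ_w × 1.00 = 9.810 kPa.
Total σ_h = 15.86 + 9.810 = 25.67 kPa.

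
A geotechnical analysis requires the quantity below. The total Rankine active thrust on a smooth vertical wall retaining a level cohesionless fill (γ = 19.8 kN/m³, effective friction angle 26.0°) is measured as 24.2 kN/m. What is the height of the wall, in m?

2.50 m

K_a = 0.3905. P_a = ½ K_a γ H² ⇒ H = √(2P_a/(K_a γ)).
H = √(2×24.2/(0.3905×19.8)) = 2.502 m.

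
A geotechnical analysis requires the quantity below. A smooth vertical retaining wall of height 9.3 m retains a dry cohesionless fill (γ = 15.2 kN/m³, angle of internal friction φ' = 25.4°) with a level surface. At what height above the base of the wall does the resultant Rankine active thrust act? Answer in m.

3.10 m

K_a = 0.3996.
The pressure distribution is triangular, so the resultant acts at H/3 above the base = 9.3/3 = 3.100 m.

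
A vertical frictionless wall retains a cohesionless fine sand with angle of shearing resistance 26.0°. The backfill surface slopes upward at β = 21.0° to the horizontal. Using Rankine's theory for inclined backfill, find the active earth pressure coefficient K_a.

K_a = cos β · (cos β − √(cos²β − cos²φ)) / (cos β + √(cos²β − cos²φ)).
cos β = 0.9336, cos φ = 0.8988, √(cos²β − cos²φ) = 0.2525.
K_a = 0.9336 × (0.9336 − 0.2525)/(0.9336 + 0.2525) = 0.5361.

0.536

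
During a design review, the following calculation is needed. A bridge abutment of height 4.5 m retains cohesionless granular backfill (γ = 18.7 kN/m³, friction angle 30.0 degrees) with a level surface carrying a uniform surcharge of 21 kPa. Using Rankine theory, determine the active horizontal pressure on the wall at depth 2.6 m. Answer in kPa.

23.2 kPa

K_a = (1 − sin φ)/(1 + sin φ) = 0.3333.
σ_v = γz + q = 18.7 × 2.6 + 21 = 69.62 kPa.
σ_h = K_a σ_v = 0.3333 × 69.62 = 23.21 kPa.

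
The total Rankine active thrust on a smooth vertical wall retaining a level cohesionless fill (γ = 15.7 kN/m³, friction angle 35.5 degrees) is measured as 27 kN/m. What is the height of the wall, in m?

K_a = 0.2653. P_a = ½ K_a γ H² ⇒ H = √(2P_a/(K_a γ)).
H = √(2×27/(0.2653×15.7)) = 3.601 m.

3.60 m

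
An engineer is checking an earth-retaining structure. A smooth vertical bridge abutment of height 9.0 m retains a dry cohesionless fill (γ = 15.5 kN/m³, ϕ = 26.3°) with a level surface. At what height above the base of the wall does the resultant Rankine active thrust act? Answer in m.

3.00 m

K_a = 0.3859.
The pressure distribution is triangular, so the resultant acts at H/3 above the base = 9.0/3 = 3.000 m.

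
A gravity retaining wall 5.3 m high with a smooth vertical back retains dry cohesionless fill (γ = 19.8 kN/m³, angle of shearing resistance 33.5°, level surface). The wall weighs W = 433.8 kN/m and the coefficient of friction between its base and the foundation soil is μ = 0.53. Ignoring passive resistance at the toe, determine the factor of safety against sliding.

K_a = tan²(45° − 33.5°/2) = 0.2887.
P_a = ½K_aγH² = 0.5×0.2887×19.8×5.3² = 80.29 kN/m, acting at H/3 = 1.767 m above the base.
FS_sliding = μW / P_a = 0.53×433.8 / 80.29 = 2.864.

2.86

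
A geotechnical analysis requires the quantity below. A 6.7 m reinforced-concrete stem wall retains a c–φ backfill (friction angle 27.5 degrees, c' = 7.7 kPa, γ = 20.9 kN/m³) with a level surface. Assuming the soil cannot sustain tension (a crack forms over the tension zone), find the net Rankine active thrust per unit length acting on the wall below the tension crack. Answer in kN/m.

K_a = 0.3682; √K_a = 0.6068.
Tension-crack depth z_c = 2c/(γ√K_a) = 2×7.7/(20.9×0.6068) = 1.214 m.
σ_a at base = K_a γ H − 2c√K_a = 0.3682×20.9×6.7 − 2×7.7×0.6068 = 42.22 kPa.
P_a = ½ × 42.22 × (H − z_c) = 0.5×42.22×5.486 = 115.8 kN/m.

116 kN/m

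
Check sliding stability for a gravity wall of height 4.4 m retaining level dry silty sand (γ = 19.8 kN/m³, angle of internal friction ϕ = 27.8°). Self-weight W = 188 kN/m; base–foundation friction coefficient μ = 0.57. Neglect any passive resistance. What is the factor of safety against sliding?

K_a = tan²(45° − 27.8°/2) = 0.3639.
P_a = ½K_aγH² = 0.5×0.3639×19.8×4.4² = 69.75 kN/m, acting at H/3 = 1.467 m above the base.
FS_sliding = μW / P_a = 0.57×188 / 69.75 = 1.536.

1.54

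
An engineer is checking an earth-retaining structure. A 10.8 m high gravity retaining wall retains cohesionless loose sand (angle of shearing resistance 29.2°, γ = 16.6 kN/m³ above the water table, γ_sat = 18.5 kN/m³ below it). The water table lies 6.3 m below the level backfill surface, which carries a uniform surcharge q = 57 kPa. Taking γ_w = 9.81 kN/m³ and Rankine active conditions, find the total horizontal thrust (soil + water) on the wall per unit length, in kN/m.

617 kN/m

K_a = tan²(45° − φ/2) = 0.3442.
γ' = 18.5 − 9.81 = 8.690 kN/m³. h₂ = H − d_w = 4.5 m.
σ'_h: at surface K_a·q = 19.62; at WT K_a(q+γd_w) = 55.62; at base K_a(q+γd_w+γ'h₂) = 69.08 kPa.
P₁ = ½(19.62+55.62)×6.3 = 237.0; P₂ = ½(55.62+69.08)×4.5 = 280.6; P_w = ½γ_w h₂² = 99.33.
Total = 237.0+280.6+99.33 = 616.9 kN/m.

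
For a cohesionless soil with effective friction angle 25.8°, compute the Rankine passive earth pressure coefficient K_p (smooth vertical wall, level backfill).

2.54

K_p = (1 + sin φ)/(1 − sin φ) = tan²(45° + 25.8°/2) = 2.541.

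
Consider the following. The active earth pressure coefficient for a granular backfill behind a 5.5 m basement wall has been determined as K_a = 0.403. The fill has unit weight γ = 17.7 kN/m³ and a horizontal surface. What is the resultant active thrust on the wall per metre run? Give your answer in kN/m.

108 kN/m

P = ½ K_a γ H² = 0.5 × 0.403 × 17.7 × 5.5² = 107.9 kN/m.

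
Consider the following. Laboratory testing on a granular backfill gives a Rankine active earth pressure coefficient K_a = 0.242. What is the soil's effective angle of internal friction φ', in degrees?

37.6°

K_a = tan²(45° − φ/2) ⇒ 45° − φ/2 = arctan(√0.242) = 26.19°.
φ = 2(45° − 26.19°) = 37.61°.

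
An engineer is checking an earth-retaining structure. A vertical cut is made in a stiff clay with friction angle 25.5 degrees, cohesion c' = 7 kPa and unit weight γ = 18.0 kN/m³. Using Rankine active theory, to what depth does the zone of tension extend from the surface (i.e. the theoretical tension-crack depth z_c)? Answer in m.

K_a = tan²(45° − 25.5°/2) = 0.3981; √K_a = 0.6310.
The active pressure is zero where K_a γ z = 2c√K_a, so z_c = 2c/(γ√K_a) = 2×7/(18.0×0.6310) = 1.233 m.

1.23 m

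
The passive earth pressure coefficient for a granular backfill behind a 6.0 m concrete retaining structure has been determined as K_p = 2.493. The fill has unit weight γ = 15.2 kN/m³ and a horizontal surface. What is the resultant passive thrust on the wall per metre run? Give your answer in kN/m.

P = ½ K_p γ H² = 0.5 × 2.493 × 15.2 × 6.0² = 682.1 kN/m.

682 kN/m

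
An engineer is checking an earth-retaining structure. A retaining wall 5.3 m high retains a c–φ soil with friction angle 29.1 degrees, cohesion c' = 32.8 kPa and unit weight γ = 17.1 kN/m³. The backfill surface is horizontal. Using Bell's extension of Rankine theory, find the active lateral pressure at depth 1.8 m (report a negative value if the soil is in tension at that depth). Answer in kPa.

K_a = (1 − sin φ)/(1 + sin φ) = 0.3456.
σ_a = K_a γ z − 2c√K_a = 0.3456×17.1×1.8 − 2×32.8×0.5879 = -27.93 kPa.

-27.9 kPa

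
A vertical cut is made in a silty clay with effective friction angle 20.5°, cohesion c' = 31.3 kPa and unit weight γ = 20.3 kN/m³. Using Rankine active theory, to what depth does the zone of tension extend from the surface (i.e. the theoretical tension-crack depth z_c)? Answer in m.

K_a = tan²(45° − 20.5°/2) = 0.4813; √K_a = 0.6937.
The active pressure is zero where K_a γ z = 2c√K_a, so z_c = 2c/(γ√K_a) = 2×31.3/(20.3×0.6937) = 4.445 m.

4.45 m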